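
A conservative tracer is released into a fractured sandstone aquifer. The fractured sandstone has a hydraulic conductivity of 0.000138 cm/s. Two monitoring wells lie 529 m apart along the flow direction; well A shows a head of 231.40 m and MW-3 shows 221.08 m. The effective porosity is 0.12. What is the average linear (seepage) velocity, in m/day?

0.0194

Convert K: 0.000138 cm/s × 864 = 0.1192 m/day.
Hydraulic gradient i = (231.40 − 221.08) / 529 = 10.32 / 529 = 0.01951.
Darcy flux q = K · i = 0.1192 × 0.01951 = 0.002326 m/day.
Seepage velocity v = q / n_e = 0.002326 / 0.12 = 0.01938 m/day.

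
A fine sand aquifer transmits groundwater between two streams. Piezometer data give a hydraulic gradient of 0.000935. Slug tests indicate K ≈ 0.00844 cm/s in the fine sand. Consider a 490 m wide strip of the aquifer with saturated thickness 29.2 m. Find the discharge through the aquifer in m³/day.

97.6

Convert K: 0.00844 cm/s × 864 = 7.292 m/day.
Cross-sectional area A = 490 × 29.2 = 14308 m².
Hydraulic gradient i = 0.000935.
Darcy's law: Q = K · A · i = 7.292 × 14308 × 0.0009350 = 97.55 m³/day.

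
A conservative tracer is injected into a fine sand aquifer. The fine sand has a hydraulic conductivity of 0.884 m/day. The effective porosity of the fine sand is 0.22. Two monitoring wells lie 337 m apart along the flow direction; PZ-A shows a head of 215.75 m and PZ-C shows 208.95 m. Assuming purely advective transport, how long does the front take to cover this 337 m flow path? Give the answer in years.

11.4

Hydraulic gradient i = (215.75 − 208.95) / 337 = 6.8 / 337 = 0.02018.
Darcy flux q = K · i = 0.8840 × 0.02018 = 0.01784 m/day.
Seepage velocity v = q / n_e = 0.01784 / 0.22 = 0.08108 m/day.
Travel time t = L / v = 337 / 0.08108 = 4156 days = 11.38 years.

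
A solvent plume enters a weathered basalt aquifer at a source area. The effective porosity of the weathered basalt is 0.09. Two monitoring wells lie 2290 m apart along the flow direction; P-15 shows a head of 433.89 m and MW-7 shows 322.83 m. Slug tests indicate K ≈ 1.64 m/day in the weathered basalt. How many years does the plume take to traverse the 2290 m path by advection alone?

Hydraulic gradient i = (433.89 − 322.83) / 2290 = 111.06 / 2290 = 0.04850.
Darcy flux q = K · i = 1.640 × 0.04850 = 0.07954 m/day.
Seepage velocity v = q / n_e = 0.07954 / 0.09 = 0.8837 m/day.
Travel time t = L / v = 2290 / 0.8837 = 2591 days = 7.094 years.

7.09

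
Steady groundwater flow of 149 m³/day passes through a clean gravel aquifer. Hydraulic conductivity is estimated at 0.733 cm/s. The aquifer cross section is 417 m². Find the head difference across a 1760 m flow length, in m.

Convert K: 0.733 cm/s × 864 = 633.3 m/day.
From Q = K·A·i, i = Q / (K·A) = 149 / (633.3 × 417.0) = 0.0005642.
Head loss Δh = i · L = 0.0005642 × 1760 = 0.9930 m.

0.993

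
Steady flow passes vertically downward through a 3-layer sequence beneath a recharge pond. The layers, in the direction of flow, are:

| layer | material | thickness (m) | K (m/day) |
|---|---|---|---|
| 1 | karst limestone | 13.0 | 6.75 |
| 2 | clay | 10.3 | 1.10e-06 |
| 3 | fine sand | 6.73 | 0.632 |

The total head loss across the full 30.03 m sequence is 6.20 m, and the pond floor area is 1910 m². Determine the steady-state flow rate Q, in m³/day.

0.00126

Flow is perpendicular to layering, so the layers act in series and the equivalent K is the thickness-weighted harmonic mean.
Total thickness L = 13.0 + 10.3 + 6.73 = 30.03 m.
Σ(b_i/K_i) = 13.0/6.75 + 10.3/1.10e-06 + 6.73/0.632 = 9.364e+06 d.
K_eq = L / Σ(b_i/K_i) = 30.03 / 9.364e+06 = 3.207e-06 m/day.
Q = K_eq · A · (Δh/L) = 3.207e-06 × 1910 × (6.20/30.03) = 0.001265 m³/day.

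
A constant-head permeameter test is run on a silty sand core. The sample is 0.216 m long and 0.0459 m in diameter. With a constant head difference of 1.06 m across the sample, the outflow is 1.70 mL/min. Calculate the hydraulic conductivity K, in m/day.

Cross-sectional area A = π·(d/2)² = π × (0.0459/2)² = 0.001655 m².
Convert discharge: 1.70 mL/min = 2.833e-08 m³/s.
Darcy's law rearranged: K = Q·L / (A·Δh) = 2.833e-08 × 0.216 / (0.001655 × 1.06) = 3.489e-06 m/s = 0.3015 m/day.

0.301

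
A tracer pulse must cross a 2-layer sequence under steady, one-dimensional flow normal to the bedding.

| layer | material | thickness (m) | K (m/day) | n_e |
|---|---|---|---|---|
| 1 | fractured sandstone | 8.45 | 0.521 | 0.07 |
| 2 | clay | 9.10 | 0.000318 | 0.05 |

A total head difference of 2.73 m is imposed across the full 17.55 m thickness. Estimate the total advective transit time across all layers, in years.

With flow normal to the layers, continuity requires the same specific discharge q through every layer.
Σ(b_i/K_i) = 8.45/0.521 + 9.10/0.000318 = 28633 d.
q = Δh / Σ(b_i/K_i) = 2.73 / 28633 = 9.535e-05 m/day.
In each layer the seepage velocity is v_i = q/n_i, so the layer transit time is t_i = b_i·n_i / q:
  layer 1 (fractured sandstone): t_1 = 8.45 × 0.07 / 9.535e-05 = 6204 d
  layer 2 (clay): t_2 = 9.10 × 0.05 / 9.535e-05 = 4772 d
Total t = Σ t_i = 10976 days = 30.05 years.

30.1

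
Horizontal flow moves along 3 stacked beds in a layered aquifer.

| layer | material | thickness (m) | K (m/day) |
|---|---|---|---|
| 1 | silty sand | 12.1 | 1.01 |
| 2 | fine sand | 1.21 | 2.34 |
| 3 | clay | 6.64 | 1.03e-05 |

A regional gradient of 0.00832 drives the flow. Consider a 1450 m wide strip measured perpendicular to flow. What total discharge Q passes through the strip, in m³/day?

Flow is parallel to layering, so each bed carries its own Darcy discharge and the transmissivities add.
Σ(K_i·b_i) = 1.01×12.1 + 2.34×1.21 + 1.03e-05×6.64 = 15.05 m²/day.
Hydraulic gradient i = 0.00832.
Q = Σ(K_i·b_i) · W · i = 15.05 × 1450 × 0.008320 = 181.6 m³/day.

182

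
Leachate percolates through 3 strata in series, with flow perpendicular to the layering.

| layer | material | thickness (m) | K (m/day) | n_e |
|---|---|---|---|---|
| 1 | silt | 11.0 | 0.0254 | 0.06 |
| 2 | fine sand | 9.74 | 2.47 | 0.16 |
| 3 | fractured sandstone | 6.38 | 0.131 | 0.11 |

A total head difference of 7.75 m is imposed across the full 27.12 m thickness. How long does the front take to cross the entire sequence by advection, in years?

With flow normal to the layers, continuity requires the same specific discharge q through every layer.
Σ(b_i/K_i) = 11.0/0.0254 + 9.74/2.47 + 6.38/0.131 = 485.7 d.
q = Δh / Σ(b_i/K_i) = 7.75 / 485.7 = 0.01596 m/day.
In each layer the seepage velocity is v_i = q/n_i, so the layer transit time is t_i = b_i·n_i / q:
  layer 1 (silt): t_1 = 11.0 × 0.06 / 0.01596 = 41.36 d
  layer 2 (fine sand): t_2 = 9.74 × 0.16 / 0.01596 = 97.67 d
  layer 3 (fractured sandstone): t_3 = 6.38 × 0.11 / 0.01596 = 43.98 d
Total t = Σ t_i = 183.0 days = 0.5011 years.

0.501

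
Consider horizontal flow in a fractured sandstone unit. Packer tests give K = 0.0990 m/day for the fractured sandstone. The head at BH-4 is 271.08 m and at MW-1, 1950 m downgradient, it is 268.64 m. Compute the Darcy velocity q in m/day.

Hydraulic gradient i = (271.08 − 268.64) / 1950 = 2.44 / 1950 = 0.001251.
Specific discharge q = K · i = 0.09900 × 0.001251 = 0.0001239 m/day.

0.000124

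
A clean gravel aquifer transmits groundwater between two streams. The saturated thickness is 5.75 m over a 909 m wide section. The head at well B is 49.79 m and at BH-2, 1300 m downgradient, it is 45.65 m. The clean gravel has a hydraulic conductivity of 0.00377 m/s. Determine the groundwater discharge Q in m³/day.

Convert K: 0.00377 m/s × 86400 = 325.7 m/day.
Cross-sectional area A = 909 × 5.75 = 5227 m².
Hydraulic gradient i = (49.79 − 45.65) / 1300 = 4.14 / 1300 = 0.003185.
Darcy's law: Q = K · A · i = 325.7 × 5227 × 0.003185 = 5422 m³/day.

5420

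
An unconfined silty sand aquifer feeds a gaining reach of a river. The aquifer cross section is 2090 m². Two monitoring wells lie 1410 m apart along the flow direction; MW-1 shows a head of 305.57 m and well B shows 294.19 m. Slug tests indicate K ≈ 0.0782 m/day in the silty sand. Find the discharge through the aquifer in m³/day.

1.32

Hydraulic gradient i = (305.57 − 294.19) / 1410 = 11.38 / 1410 = 0.008071.
Darcy's law: Q = K · A · i = 0.07820 × 2090 × 0.008071 = 1.319 m³/day.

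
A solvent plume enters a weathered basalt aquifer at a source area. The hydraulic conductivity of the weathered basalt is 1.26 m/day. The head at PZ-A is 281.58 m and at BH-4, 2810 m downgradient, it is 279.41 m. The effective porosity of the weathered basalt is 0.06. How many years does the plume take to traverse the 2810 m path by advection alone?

474

Hydraulic gradient i = (281.58 − 279.41) / 2810 = 2.17 / 2810 = 0.0007722.
Darcy flux q = K · i = 1.260 × 0.0007722 = 0.0009730 m/day.
Seepage velocity v = q / n_e = 0.0009730 / 0.06 = 0.01622 m/day.
Travel time t = L / v = 2810 / 0.01622 = 1.733e+05 days = 474.4 years.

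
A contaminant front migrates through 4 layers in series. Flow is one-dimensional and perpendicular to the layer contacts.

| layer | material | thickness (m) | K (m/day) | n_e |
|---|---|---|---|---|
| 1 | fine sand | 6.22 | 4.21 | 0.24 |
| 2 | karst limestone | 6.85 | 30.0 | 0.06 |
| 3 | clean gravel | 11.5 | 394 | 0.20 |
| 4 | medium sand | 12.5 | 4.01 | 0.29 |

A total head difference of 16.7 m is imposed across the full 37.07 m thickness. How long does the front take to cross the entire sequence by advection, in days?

2.27

With flow normal to the layers, continuity requires the same specific discharge q through every layer.
Σ(b_i/K_i) = 6.22/4.21 + 6.85/30.0 + 11.5/394 + 12.5/4.01 = 4.852 d.
q = Δh / Σ(b_i/K_i) = 16.7 / 4.852 = 3.442 m/day.
In each layer the seepage velocity is v_i = q/n_i, so the layer transit time is t_i = b_i·n_i / q:
  layer 1 (fine sand): t_1 = 6.22 × 0.24 / 3.442 = 0.4337 d
  layer 2 (karst limestone): t_2 = 6.85 × 0.06 / 3.442 = 0.1194 d
  layer 3 (clean gravel): t_3 = 11.5 × 0.20 / 3.442 = 0.6683 d
  layer 4 (medium sand): t_4 = 12.5 × 0.29 / 3.442 = 1.053 d
Total t = Σ t_i = 2.275 days.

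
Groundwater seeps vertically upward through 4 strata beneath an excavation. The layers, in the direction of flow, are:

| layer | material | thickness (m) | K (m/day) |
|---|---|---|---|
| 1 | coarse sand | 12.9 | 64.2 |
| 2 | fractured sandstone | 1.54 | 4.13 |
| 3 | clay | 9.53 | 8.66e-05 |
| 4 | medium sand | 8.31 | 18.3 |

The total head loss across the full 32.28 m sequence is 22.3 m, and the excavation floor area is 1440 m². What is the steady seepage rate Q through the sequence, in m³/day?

0.292

Flow is perpendicular to layering, so the layers act in series and the equivalent K is the thickness-weighted harmonic mean.
Total thickness L = 12.9 + 1.54 + 9.53 + 8.31 = 32.28 m.
Σ(b_i/K_i) = 12.9/64.2 + 1.54/4.13 + 9.53/8.66e-05 + 8.31/18.3 = 1.100e+05 d.
K_eq = L / Σ(b_i/K_i) = 32.28 / 1.100e+05 = 0.0002933 m/day.
Q = K_eq · A · (Δh/L) = 0.0002933 × 1440 × (22.3/32.28) = 0.2918 m³/day.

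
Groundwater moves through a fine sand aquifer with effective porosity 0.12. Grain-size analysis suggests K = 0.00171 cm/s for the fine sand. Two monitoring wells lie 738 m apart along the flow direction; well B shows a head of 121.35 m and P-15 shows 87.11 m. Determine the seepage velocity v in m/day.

0.571

Convert K: 0.00171 cm/s × 864 = 1.477 m/day.
Hydraulic gradient i = (121.35 − 87.11) / 738 = 34.24 / 738 = 0.04640.
Darcy flux q = K · i = 1.477 × 0.04640 = 0.06855 m/day.
Seepage velocity v = q / n_e = 0.06855 / 0.12 = 0.5712 m/day.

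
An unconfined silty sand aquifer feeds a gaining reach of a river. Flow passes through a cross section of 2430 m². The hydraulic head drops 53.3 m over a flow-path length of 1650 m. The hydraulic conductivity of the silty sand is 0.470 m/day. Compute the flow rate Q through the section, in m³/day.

36.9

Hydraulic gradient i = Δh / L = 53.3 / 1650 = 0.03230.
Darcy's law: Q = K · A · i = 0.4700 × 2430 × 0.03230 = 36.89 m³/day.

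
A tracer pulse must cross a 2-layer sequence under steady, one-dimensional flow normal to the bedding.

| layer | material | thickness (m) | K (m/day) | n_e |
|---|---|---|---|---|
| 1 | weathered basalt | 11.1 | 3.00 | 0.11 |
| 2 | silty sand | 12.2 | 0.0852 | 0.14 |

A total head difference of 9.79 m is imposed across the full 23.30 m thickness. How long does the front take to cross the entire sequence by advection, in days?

43.9

With flow normal to the layers, continuity requires the same specific discharge q through every layer.
Σ(b_i/K_i) = 11.1/3.00 + 12.2/0.0852 = 146.9 d.
q = Δh / Σ(b_i/K_i) = 9.79 / 146.9 = 0.06665 m/day.
In each layer the seepage velocity is v_i = q/n_i, so the layer transit time is t_i = b_i·n_i / q:
  layer 1 (weathered basalt): t_1 = 11.1 × 0.11 / 0.06665 = 18.32 d
  layer 2 (silty sand): t_2 = 12.2 × 0.14 / 0.06665 = 25.63 d
Total t = Σ t_i = 43.95 days.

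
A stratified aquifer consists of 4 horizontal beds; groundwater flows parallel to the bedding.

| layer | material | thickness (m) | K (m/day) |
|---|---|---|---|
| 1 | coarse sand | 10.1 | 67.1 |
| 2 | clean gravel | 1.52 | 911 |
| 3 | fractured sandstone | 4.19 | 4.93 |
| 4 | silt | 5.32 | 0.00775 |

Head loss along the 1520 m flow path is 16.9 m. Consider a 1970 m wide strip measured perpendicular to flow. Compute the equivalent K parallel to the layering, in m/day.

98.6

Flow is parallel to layering, so each bed carries its own Darcy discharge and the transmissivities add.
Σ(K_i·b_i) = 67.1×10.1 + 911×1.52 + 4.93×4.19 + 0.00775×5.32 = 2083 m²/day.
Total thickness b = 21.13 m, so K_eq = Σ(K_i·b_i)/b = 98.59 m/day.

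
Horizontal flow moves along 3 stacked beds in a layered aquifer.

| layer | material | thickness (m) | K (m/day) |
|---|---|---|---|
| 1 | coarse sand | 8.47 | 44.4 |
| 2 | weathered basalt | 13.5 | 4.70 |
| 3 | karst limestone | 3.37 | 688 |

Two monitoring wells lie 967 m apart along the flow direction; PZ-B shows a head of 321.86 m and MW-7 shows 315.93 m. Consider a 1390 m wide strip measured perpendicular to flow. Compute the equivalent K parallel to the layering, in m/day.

Flow is parallel to layering, so each bed carries its own Darcy discharge and the transmissivities add.
Σ(K_i·b_i) = 44.4×8.47 + 4.70×13.5 + 688×3.37 = 2758 m²/day.
Total thickness b = 25.34 m, so K_eq = Σ(K_i·b_i)/b = 108.8 m/day.

109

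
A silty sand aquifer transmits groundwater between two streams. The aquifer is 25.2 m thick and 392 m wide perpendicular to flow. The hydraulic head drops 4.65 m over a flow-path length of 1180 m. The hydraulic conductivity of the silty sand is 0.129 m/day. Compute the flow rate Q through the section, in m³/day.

Cross-sectional area A = 392 × 25.2 = 9878 m².
Hydraulic gradient i = Δh / L = 4.65 / 1180 = 0.003941.
Darcy's law: Q = K · A · i = 0.1290 × 9878 × 0.003941 = 5.022 m³/day.

5.02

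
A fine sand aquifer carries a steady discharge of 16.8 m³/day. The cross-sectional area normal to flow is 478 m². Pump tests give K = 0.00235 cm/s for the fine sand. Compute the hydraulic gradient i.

0.0173

Convert K: 0.00235 cm/s × 864 = 2.030 m/day.
From Q = K·A·i, i = Q / (K·A) = 16.8 / (2.030 × 478.0) = 0.01731.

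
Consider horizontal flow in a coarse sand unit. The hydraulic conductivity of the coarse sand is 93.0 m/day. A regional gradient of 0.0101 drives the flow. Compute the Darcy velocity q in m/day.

Hydraulic gradient i = 0.0101.
Specific discharge q = K · i = 93.00 × 0.01010 = 0.9393 m/day.

0.939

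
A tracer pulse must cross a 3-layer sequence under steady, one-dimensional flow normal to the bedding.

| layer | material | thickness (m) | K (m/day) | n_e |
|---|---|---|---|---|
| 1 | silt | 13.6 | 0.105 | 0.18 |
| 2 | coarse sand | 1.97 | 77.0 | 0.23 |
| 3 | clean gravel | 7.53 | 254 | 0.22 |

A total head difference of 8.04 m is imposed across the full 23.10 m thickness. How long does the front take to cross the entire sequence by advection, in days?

73.5

With flow normal to the layers, continuity requires the same specific discharge q through every layer.
Σ(b_i/K_i) = 13.6/0.105 + 1.97/77.0 + 7.53/254 = 129.6 d.
q = Δh / Σ(b_i/K_i) = 8.04 / 129.6 = 0.06205 m/day.
In each layer the seepage velocity is v_i = q/n_i, so the layer transit time is t_i = b_i·n_i / q:
  layer 1 (silt): t_1 = 13.6 × 0.18 / 0.06205 = 39.45 d
  layer 2 (coarse sand): t_2 = 1.97 × 0.23 / 0.06205 = 7.303 d
  layer 3 (clean gravel): t_3 = 7.53 × 0.22 / 0.06205 = 26.70 d
Total t = Σ t_i = 73.46 days.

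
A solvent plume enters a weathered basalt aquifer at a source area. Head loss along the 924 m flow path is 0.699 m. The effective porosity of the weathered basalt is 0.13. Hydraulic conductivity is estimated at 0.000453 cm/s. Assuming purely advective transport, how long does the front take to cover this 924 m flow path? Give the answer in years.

Convert K: 0.000453 cm/s × 864 = 0.3914 m/day.
Hydraulic gradient i = Δh / L = 0.699 / 924 = 0.0007565.
Darcy flux q = K · i = 0.3914 × 0.0007565 = 0.0002961 m/day.
Seepage velocity v = q / n_e = 0.0002961 / 0.13 = 0.002278 m/day.
Travel time t = L / v = 924 / 0.002278 = 4.057e+05 days = 1111 years.

1110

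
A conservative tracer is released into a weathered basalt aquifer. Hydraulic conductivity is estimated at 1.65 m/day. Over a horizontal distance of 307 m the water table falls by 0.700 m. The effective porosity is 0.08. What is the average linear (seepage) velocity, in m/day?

Hydraulic gradient i = Δh / L = 0.700 / 307 = 0.002280.
Darcy flux q = K · i = 1.650 × 0.002280 = 0.003762 m/day.
Seepage velocity v = q / n_e = 0.003762 / 0.08 = 0.04703 m/day.

0.0470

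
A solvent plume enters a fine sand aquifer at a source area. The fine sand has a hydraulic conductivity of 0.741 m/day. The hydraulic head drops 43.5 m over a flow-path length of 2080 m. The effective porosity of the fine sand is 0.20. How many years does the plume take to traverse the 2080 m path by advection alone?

Hydraulic gradient i = Δh / L = 43.5 / 2080 = 0.02091.
Darcy flux q = K · i = 0.7410 × 0.02091 = 0.01550 m/day.
Seepage velocity v = q / n_e = 0.01550 / 0.20 = 0.07748 m/day.
Travel time t = L / v = 2080 / 0.07748 = 26844 days = 73.50 years.

73.5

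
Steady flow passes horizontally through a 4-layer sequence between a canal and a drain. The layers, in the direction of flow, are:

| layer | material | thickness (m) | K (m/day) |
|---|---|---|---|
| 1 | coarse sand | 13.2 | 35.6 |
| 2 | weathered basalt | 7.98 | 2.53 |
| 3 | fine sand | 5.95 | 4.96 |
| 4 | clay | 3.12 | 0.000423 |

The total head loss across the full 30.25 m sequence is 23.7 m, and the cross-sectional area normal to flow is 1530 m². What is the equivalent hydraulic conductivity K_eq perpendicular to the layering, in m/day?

0.00410

Flow is perpendicular to layering, so the layers act in series and the equivalent K is the thickness-weighted harmonic mean.
Total thickness L = 13.2 + 7.98 + 5.95 + 3.12 = 30.25 m.
Σ(b_i/K_i) = 13.2/35.6 + 7.98/2.53 + 5.95/4.96 + 3.12/0.000423 = 7381 d.
K_eq = L / Σ(b_i/K_i) = 30.25 / 7381 = 0.004099 m/day.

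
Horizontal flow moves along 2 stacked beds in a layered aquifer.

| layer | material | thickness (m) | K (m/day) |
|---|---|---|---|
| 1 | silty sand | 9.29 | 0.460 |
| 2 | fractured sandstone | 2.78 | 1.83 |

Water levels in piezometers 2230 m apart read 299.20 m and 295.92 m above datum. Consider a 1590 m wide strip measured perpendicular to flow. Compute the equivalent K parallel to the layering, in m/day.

0.776

Flow is parallel to layering, so each bed carries its own Darcy discharge and the transmissivities add.
Σ(K_i·b_i) = 0.460×9.29 + 1.83×2.78 = 9.361 m²/day.
Total thickness b = 12.07 m, so K_eq = Σ(K_i·b_i)/b = 0.7755 m/day.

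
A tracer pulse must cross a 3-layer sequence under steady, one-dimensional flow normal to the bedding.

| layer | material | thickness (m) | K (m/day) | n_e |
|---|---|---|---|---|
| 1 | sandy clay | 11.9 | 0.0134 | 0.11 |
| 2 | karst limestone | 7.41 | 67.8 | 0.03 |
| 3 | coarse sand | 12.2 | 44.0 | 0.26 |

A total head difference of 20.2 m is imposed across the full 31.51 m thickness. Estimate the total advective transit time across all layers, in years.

With flow normal to the layers, continuity requires the same specific discharge q through every layer.
Σ(b_i/K_i) = 11.9/0.0134 + 7.41/67.8 + 12.2/44.0 = 888.4 d.
q = Δh / Σ(b_i/K_i) = 20.2 / 888.4 = 0.02274 m/day.
In each layer the seepage velocity is v_i = q/n_i, so the layer transit time is t_i = b_i·n_i / q:
  layer 1 (sandy clay): t_1 = 11.9 × 0.11 / 0.02274 = 57.57 d
  layer 2 (karst limestone): t_2 = 7.41 × 0.03 / 0.02274 = 9.777 d
  layer 3 (coarse sand): t_3 = 12.2 × 0.26 / 0.02274 = 139.5 d
Total t = Σ t_i = 206.9 days = 0.5664 years.

0.566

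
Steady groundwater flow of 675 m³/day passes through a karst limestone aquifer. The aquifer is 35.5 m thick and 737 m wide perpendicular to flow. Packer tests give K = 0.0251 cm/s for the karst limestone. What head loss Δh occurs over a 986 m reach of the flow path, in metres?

Convert K: 0.0251 cm/s × 864 = 21.69 m/day.
Cross-sectional area A = 737 × 35.5 = 26164 m².
From Q = K·A·i, i = Q / (K·A) = 675 / (21.69 × 26164) = 0.001190.
Head loss Δh = i · L = 0.001190 × 986 = 1.173 m.

1.17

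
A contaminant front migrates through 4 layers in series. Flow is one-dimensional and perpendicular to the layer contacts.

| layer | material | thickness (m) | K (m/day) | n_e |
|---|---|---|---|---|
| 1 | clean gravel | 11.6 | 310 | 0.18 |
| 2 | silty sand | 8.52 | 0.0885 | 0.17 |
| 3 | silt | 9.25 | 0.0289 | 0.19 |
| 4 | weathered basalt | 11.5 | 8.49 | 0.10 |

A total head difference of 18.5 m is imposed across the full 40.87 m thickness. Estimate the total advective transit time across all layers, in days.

146

With flow normal to the layers, continuity requires the same specific discharge q through every layer.
Σ(b_i/K_i) = 11.6/310 + 8.52/0.0885 + 9.25/0.0289 + 11.5/8.49 = 417.7 d.
q = Δh / Σ(b_i/K_i) = 18.5 / 417.7 = 0.04429 m/day.
In each layer the seepage velocity is v_i = q/n_i, so the layer transit time is t_i = b_i·n_i / q:
  layer 1 (clean gravel): t_1 = 11.6 × 0.18 / 0.04429 = 47.15 d
  layer 2 (silty sand): t_2 = 8.52 × 0.17 / 0.04429 = 32.71 d
  layer 3 (silt): t_3 = 9.25 × 0.19 / 0.04429 = 39.68 d
  layer 4 (weathered basalt): t_4 = 11.5 × 0.10 / 0.04429 = 25.97 d
Total t = Σ t_i = 145.5 days.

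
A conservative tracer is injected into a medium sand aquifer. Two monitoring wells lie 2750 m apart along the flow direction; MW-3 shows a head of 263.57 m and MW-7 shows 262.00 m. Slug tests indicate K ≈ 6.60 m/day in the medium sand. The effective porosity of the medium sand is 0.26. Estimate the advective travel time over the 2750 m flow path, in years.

Hydraulic gradient i = (263.57 − 262.00) / 2750 = 1.57 / 2750 = 0.0005709.
Darcy flux q = K · i = 6.600 × 0.0005709 = 0.003768 m/day.
Seepage velocity v = q / n_e = 0.003768 / 0.26 = 0.01449 m/day.
Travel time t = L / v = 2750 / 0.01449 = 1.898e+05 days = 519.5 years.

520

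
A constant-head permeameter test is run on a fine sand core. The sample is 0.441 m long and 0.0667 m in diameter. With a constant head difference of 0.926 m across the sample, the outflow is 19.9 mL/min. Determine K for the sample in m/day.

3.91

Cross-sectional area A = π·(d/2)² = π × (0.0667/2)² = 0.003494 m².
Convert discharge: 19.9 mL/min = 3.317e-07 m³/s.
Darcy's law rearranged: K = Q·L / (A·Δh) = 3.317e-07 × 0.441 / (0.003494 × 0.926) = 4.521e-05 m/s = 3.906 m/day.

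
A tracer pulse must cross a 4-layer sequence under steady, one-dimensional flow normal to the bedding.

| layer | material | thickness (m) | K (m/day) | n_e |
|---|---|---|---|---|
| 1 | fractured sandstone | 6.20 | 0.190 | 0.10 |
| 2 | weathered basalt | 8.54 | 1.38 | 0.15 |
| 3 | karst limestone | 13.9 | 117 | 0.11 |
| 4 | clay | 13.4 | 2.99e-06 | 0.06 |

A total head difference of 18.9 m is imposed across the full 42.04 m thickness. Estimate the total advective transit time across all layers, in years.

2750

With flow normal to the layers, continuity requires the same specific discharge q through every layer.
Σ(b_i/K_i) = 6.20/0.190 + 8.54/1.38 + 13.9/117 + 13.4/2.99e-06 = 4.482e+06 d.
q = Δh / Σ(b_i/K_i) = 18.9 / 4.482e+06 = 4.217e-06 m/day.
In each layer the seepage velocity is v_i = q/n_i, so the layer transit time is t_i = b_i·n_i / q:
  layer 1 (fractured sandstone): t_1 = 6.20 × 0.10 / 4.217e-06 = 1.470e+05 d
  layer 2 (weathered basalt): t_2 = 8.54 × 0.15 / 4.217e-06 = 3.038e+05 d
  layer 3 (karst limestone): t_3 = 13.9 × 0.11 / 4.217e-06 = 3.626e+05 d
  layer 4 (clay): t_4 = 13.4 × 0.06 / 4.217e-06 = 1.906e+05 d
Total t = Σ t_i = 1.004e+06 days = 2749 years.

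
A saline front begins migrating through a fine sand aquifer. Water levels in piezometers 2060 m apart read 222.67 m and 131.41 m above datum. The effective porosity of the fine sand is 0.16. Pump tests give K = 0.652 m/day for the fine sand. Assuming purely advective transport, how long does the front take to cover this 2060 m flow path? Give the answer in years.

Hydraulic gradient i = (222.67 − 131.41) / 2060 = 91.26 / 2060 = 0.04430.
Darcy flux q = K · i = 0.6520 × 0.04430 = 0.02888 m/day.
Seepage velocity v = q / n_e = 0.02888 / 0.16 = 0.1805 m/day.
Travel time t = L / v = 2060 / 0.1805 = 11411 days = 31.24 years.

31.2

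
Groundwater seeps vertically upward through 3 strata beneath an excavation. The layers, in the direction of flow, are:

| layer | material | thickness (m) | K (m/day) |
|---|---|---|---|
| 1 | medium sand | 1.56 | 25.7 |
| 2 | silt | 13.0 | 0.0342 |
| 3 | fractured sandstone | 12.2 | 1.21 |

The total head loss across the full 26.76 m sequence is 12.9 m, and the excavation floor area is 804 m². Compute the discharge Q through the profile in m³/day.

26.6

Flow is perpendicular to layering, so the layers act in series and the equivalent K is the thickness-weighted harmonic mean.
Total thickness L = 1.56 + 13.0 + 12.2 = 26.76 m.
Σ(b_i/K_i) = 1.56/25.7 + 13.0/0.0342 + 12.2/1.21 = 390.3 d.
K_eq = L / Σ(b_i/K_i) = 26.76 / 390.3 = 0.06857 m/day.
Q = K_eq · A · (Δh/L) = 0.06857 × 804 × (12.9/26.76) = 26.58 m³/day.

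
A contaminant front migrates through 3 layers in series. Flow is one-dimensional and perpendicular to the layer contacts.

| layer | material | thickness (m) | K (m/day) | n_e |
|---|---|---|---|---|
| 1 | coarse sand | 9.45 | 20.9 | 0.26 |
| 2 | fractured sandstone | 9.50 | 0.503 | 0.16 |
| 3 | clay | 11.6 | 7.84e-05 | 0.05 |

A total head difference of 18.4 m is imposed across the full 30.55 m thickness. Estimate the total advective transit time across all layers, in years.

100

With flow normal to the layers, continuity requires the same specific discharge q through every layer.
Σ(b_i/K_i) = 9.45/20.9 + 9.50/0.503 + 11.6/7.84e-05 = 1.480e+05 d.
q = Δh / Σ(b_i/K_i) = 18.4 / 1.480e+05 = 0.0001243 m/day.
In each layer the seepage velocity is v_i = q/n_i, so the layer transit time is t_i = b_i·n_i / q:
  layer 1 (coarse sand): t_1 = 9.45 × 0.26 / 0.0001243 = 19760 d
  layer 2 (fractured sandstone): t_2 = 9.50 × 0.16 / 0.0001243 = 12224 d
  layer 3 (clay): t_3 = 11.6 × 0.05 / 0.0001243 = 4665 d
Total t = Σ t_i = 36649 days = 100.3 years.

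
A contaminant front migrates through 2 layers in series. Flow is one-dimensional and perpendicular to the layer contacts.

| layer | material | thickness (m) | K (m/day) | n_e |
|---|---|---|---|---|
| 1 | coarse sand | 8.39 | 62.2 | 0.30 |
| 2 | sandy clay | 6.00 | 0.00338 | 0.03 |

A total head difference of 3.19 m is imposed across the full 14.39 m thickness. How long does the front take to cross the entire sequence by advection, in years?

4.11

With flow normal to the layers, continuity requires the same specific discharge q through every layer.
Σ(b_i/K_i) = 8.39/62.2 + 6.00/0.00338 = 1775 d.
q = Δh / Σ(b_i/K_i) = 3.19 / 1775 = 0.001797 m/day.
In each layer the seepage velocity is v_i = q/n_i, so the layer transit time is t_i = b_i·n_i / q:
  layer 1 (coarse sand): t_1 = 8.39 × 0.30 / 0.001797 = 1401 d
  layer 2 (sandy clay): t_2 = 6.00 × 0.03 / 0.001797 = 100.2 d
Total t = Σ t_i = 1501 days = 4.109 years.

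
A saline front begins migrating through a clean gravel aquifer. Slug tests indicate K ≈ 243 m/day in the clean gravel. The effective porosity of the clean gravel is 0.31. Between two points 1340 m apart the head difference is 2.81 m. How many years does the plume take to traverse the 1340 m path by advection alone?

Hydraulic gradient i = Δh / L = 2.81 / 1340 = 0.002097.
Darcy flux q = K · i = 243.0 × 0.002097 = 0.5096 m/day.
Seepage velocity v = q / n_e = 0.5096 / 0.31 = 1.644 m/day.
Travel time t = L / v = 1340 / 1.644 = 815.2 days = 2.232 years.

2.23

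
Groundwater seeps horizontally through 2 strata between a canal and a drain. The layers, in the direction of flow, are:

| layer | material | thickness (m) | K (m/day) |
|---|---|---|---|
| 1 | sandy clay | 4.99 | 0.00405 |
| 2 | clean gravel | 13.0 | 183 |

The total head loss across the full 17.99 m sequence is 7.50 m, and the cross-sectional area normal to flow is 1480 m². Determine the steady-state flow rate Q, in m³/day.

Flow is perpendicular to layering, so the layers act in series and the equivalent K is the thickness-weighted harmonic mean.
Total thickness L = 4.99 + 13.0 = 17.99 m.
Σ(b_i/K_i) = 4.99/0.00405 + 13.0/183 = 1232 d.
K_eq = L / Σ(b_i/K_i) = 17.99 / 1232 = 0.01460 m/day.
Q = K_eq · A · (Δh/L) = 0.01460 × 1480 × (7.50/17.99) = 9.008 m³/day.

9.01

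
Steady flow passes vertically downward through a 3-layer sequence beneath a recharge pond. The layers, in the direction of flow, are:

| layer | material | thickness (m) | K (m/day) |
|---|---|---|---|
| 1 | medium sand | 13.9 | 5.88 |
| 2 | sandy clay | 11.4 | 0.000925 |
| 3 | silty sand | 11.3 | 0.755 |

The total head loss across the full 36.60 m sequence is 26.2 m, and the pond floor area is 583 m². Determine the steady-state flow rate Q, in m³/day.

1.24

Flow is perpendicular to layering, so the layers act in series and the equivalent K is the thickness-weighted harmonic mean.
Total thickness L = 13.9 + 11.4 + 11.3 = 36.60 m.
Σ(b_i/K_i) = 13.9/5.88 + 11.4/0.000925 + 11.3/0.755 = 12342 d.
K_eq = L / Σ(b_i/K_i) = 36.60 / 12342 = 0.002966 m/day.
Q = K_eq · A · (Δh/L) = 0.002966 × 583 × (26.2/36.60) = 1.238 m³/day.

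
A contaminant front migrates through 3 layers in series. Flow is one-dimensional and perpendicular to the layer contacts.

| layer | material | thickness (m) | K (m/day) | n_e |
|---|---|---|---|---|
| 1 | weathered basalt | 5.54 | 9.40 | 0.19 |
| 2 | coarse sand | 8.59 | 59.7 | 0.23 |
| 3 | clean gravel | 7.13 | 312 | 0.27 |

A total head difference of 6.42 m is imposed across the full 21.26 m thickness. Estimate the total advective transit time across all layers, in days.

With flow normal to the layers, continuity requires the same specific discharge q through every layer.
Σ(b_i/K_i) = 5.54/9.40 + 8.59/59.7 + 7.13/312 = 0.7561 d.
q = Δh / Σ(b_i/K_i) = 6.42 / 0.7561 = 8.491 m/day.
In each layer the seepage velocity is v_i = q/n_i, so the layer transit time is t_i = b_i·n_i / q:
  layer 1 (weathered basalt): t_1 = 5.54 × 0.19 / 8.491 = 0.1240 d
  layer 2 (coarse sand): t_2 = 8.59 × 0.23 / 8.491 = 0.2327 d
  layer 3 (clean gravel): t_3 = 7.13 × 0.27 / 8.491 = 0.2267 d
Total t = Σ t_i = 0.5834 days.

0.583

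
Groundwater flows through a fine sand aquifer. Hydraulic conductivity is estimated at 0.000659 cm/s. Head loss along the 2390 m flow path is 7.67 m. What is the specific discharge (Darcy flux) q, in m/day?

0.00183

Convert K: 0.000659 cm/s × 864 = 0.5694 m/day.
Hydraulic gradient i = Δh / L = 7.67 / 2390 = 0.003209.
Specific discharge q = K · i = 0.5694 × 0.003209 = 0.001827 m/day.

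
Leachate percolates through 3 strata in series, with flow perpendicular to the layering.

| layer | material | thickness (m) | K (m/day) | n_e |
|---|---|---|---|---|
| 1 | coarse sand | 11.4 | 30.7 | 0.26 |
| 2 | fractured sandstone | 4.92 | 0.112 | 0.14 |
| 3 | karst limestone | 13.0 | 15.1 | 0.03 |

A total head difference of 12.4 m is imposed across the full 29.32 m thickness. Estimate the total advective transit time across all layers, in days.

With flow normal to the layers, continuity requires the same specific discharge q through every layer.
Σ(b_i/K_i) = 11.4/30.7 + 4.92/0.112 + 13.0/15.1 = 45.16 d.
q = Δh / Σ(b_i/K_i) = 12.4 / 45.16 = 0.2746 m/day.
In each layer the seepage velocity is v_i = q/n_i, so the layer transit time is t_i = b_i·n_i / q:
  layer 1 (coarse sand): t_1 = 11.4 × 0.26 / 0.2746 = 10.79 d
  layer 2 (fractured sandstone): t_2 = 4.92 × 0.14 / 0.2746 = 2.509 d
  layer 3 (karst limestone): t_3 = 13.0 × 0.03 / 0.2746 = 1.420 d
Total t = Σ t_i = 14.72 days.

14.7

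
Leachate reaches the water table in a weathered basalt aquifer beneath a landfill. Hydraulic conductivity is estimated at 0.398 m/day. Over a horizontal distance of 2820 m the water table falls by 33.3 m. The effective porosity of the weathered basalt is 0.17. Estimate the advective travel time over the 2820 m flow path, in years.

279

Hydraulic gradient i = Δh / L = 33.3 / 2820 = 0.01181.
Darcy flux q = K · i = 0.3980 × 0.01181 = 0.004700 m/day.
Seepage velocity v = q / n_e = 0.004700 / 0.17 = 0.02765 m/day.
Travel time t = L / v = 2820 / 0.02765 = 1.020e+05 days = 279.3 years.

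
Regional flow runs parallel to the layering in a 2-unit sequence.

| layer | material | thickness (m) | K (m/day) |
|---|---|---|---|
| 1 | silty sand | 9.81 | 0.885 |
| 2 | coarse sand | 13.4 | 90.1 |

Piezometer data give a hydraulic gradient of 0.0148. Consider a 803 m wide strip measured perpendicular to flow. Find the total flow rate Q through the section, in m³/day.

14500

Flow is parallel to layering, so each bed carries its own Darcy discharge and the transmissivities add.
Σ(K_i·b_i) = 0.885×9.81 + 90.1×13.4 = 1216 m²/day.
Hydraulic gradient i = 0.0148.
Q = Σ(K_i·b_i) · W · i = 1216 × 803 × 0.01480 = 14452 m³/day.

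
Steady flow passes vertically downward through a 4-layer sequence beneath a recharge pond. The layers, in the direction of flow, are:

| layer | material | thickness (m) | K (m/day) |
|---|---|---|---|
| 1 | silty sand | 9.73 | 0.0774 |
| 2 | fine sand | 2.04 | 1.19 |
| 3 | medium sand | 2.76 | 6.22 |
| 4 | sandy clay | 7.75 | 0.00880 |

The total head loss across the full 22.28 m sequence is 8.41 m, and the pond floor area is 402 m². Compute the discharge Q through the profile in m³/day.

3.35

Flow is perpendicular to layering, so the layers act in series and the equivalent K is the thickness-weighted harmonic mean.
Total thickness L = 9.73 + 2.04 + 2.76 + 7.75 = 22.28 m.
Σ(b_i/K_i) = 9.73/0.0774 + 2.04/1.19 + 2.76/6.22 + 7.75/0.00880 = 1009 d.
K_eq = L / Σ(b_i/K_i) = 22.28 / 1009 = 0.02209 m/day.
Q = K_eq · A · (Δh/L) = 0.02209 × 402 × (8.41/22.28) = 3.352 m³/day.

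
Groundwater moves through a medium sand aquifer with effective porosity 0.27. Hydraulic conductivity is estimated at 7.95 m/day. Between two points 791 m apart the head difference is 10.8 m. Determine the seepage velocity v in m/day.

0.402

Hydraulic gradient i = Δh / L = 10.8 / 791 = 0.01365.
Darcy flux q = K · i = 7.950 × 0.01365 = 0.1085 m/day.
Seepage velocity v = q / n_e = 0.1085 / 0.27 = 0.4020 m/day.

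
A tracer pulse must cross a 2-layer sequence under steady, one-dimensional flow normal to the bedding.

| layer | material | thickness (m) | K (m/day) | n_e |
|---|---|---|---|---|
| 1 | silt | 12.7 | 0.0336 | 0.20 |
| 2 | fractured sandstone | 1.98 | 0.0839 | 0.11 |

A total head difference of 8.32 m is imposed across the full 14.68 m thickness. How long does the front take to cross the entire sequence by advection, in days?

133

With flow normal to the layers, continuity requires the same specific discharge q through every layer.
Σ(b_i/K_i) = 12.7/0.0336 + 1.98/0.0839 = 401.6 d.
q = Δh / Σ(b_i/K_i) = 8.32 / 401.6 = 0.02072 m/day.
In each layer the seepage velocity is v_i = q/n_i, so the layer transit time is t_i = b_i·n_i / q:
  layer 1 (silt): t_1 = 12.7 × 0.20 / 0.02072 = 122.6 d
  layer 2 (fractured sandstone): t_2 = 1.98 × 0.11 / 0.02072 = 10.51 d
Total t = Σ t_i = 133.1 days.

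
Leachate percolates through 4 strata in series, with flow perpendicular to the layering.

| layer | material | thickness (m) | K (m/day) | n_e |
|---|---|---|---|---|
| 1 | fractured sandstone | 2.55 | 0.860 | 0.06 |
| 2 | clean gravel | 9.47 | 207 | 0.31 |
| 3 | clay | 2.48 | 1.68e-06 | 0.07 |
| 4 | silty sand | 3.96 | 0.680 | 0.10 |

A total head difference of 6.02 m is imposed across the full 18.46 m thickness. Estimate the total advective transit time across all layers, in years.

With flow normal to the layers, continuity requires the same specific discharge q through every layer.
Σ(b_i/K_i) = 2.55/0.860 + 9.47/207 + 2.48/1.68e-06 + 3.96/0.680 = 1.476e+06 d.
q = Δh / Σ(b_i/K_i) = 6.02 / 1.476e+06 = 4.078e-06 m/day.
In each layer the seepage velocity is v_i = q/n_i, so the layer transit time is t_i = b_i·n_i / q:
  layer 1 (fractured sandstone): t_1 = 2.55 × 0.06 / 4.078e-06 = 37518 d
  layer 2 (clean gravel): t_2 = 9.47 × 0.31 / 4.078e-06 = 7.199e+05 d
  layer 3 (clay): t_3 = 2.48 × 0.07 / 4.078e-06 = 42569 d
  layer 4 (silty sand): t_4 = 3.96 × 0.10 / 4.078e-06 = 97105 d
Total t = Σ t_i = 8.971e+05 days = 2456 years.

2460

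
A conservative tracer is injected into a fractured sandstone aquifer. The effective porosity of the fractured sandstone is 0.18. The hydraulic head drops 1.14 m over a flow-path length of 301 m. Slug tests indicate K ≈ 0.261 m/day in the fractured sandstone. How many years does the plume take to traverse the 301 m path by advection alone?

150

Hydraulic gradient i = Δh / L = 1.14 / 301 = 0.003787.
Darcy flux q = K · i = 0.2610 × 0.003787 = 0.0009885 m/day.
Seepage velocity v = q / n_e = 0.0009885 / 0.18 = 0.005492 m/day.
Travel time t = L / v = 301 / 0.005492 = 54810 days = 150.1 years.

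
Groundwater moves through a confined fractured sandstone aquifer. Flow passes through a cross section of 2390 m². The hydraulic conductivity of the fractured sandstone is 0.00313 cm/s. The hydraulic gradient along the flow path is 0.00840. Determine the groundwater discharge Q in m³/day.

54.3

Convert K: 0.00313 cm/s × 864 = 2.704 m/day.
Hydraulic gradient i = 0.00840.
Darcy's law: Q = K · A · i = 2.704 × 2390 × 0.008400 = 54.29 m³/day.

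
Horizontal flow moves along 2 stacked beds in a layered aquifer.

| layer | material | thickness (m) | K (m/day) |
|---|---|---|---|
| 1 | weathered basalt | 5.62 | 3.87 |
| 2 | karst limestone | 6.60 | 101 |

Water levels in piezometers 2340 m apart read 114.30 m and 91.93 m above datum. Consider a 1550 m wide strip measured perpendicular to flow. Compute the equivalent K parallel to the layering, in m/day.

56.3

Flow is parallel to layering, so each bed carries its own Darcy discharge and the transmissivities add.
Σ(K_i·b_i) = 3.87×5.62 + 101×6.60 = 688.3 m²/day.
Total thickness b = 12.22 m, so K_eq = Σ(K_i·b_i)/b = 56.33 m/day.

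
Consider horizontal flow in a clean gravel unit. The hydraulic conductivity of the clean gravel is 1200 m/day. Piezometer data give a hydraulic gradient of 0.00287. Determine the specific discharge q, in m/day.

Hydraulic gradient i = 0.00287.
Specific discharge q = K · i = 1200 × 0.002870 = 3.444 m/day.

3.44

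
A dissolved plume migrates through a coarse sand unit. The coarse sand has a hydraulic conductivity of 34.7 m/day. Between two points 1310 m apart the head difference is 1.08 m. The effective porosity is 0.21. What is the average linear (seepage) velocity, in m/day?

0.136

Hydraulic gradient i = Δh / L = 1.08 / 1310 = 0.0008244.
Darcy flux q = K · i = 34.70 × 0.0008244 = 0.02861 m/day.
Seepage velocity v = q / n_e = 0.02861 / 0.21 = 0.1362 m/day.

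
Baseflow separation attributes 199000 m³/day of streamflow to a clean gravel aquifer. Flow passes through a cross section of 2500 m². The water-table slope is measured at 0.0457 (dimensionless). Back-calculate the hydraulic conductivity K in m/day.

1740

Hydraulic gradient i = 0.0457.
From Q = K·A·i, K = Q / (A·i) = 199000 / (2500 × 0.04570) = 1742 m/day.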